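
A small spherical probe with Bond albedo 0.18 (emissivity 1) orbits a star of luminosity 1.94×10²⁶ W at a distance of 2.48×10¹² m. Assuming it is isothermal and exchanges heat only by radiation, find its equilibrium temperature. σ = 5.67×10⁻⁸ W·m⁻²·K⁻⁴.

First find the stellar flux at distance d: S = L/(4πd²) = 1.94×10²⁶/(4π·(2.48×10¹²)²) = 2.510 W/m².
For an isothermal sphere, absorbed (1−a)S·πr² = emitted σ·4πr²·T⁴, so T⁴ = (1−a)S/(4σ).
T⁴ = 0.820·2.510/(4·5.67×10⁻⁸) = 9.075×10⁶ K⁴.

T ≈ 54.9 K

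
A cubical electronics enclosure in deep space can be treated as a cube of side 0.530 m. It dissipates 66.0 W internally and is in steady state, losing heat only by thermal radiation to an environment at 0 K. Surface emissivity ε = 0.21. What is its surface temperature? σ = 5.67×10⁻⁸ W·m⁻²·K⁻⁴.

Steady state: internal power = radiated power, P = εσA T⁴.
Radiating area A = 6L² = 1.685 m².
T⁴ = P/(εσA) = 66.0/(0.21·5.67×10⁻⁸·1.685) = 3.289×10⁹ K⁴.
T = (3.289×10⁹)^(1/4).

T ≈ 239 K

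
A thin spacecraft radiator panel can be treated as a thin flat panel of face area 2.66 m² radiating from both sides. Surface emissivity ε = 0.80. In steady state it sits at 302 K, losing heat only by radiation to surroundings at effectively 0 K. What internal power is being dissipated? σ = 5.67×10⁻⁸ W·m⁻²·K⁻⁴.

Steady state: P = εσA T⁴.
A = 2·2.66 = 5.320 m²; T⁴ = (302)⁴ = 8.318×10⁹ K⁴.
P = 0.80 × 5.67×10⁻⁸ × 5.320 × 8.318×10⁹.

P ≈ 2010 W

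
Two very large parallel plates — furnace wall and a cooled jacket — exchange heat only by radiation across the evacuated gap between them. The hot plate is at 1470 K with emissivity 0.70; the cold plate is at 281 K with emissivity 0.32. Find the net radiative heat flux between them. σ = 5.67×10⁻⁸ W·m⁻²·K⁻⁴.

For two infinite grey parallel plates, q = σ(T₁⁴ − T₂⁴)/(1/ε₁ + 1/ε₂ − 1).
T₁⁴ − T₂⁴ = 4.669×10¹² − 6.235×10⁹ = 4.663×10¹² K⁴.
1/ε₁ + 1/ε₂ − 1 = 1.429 + 3.125 − 1 = 3.554.
q = 5.67×10⁻⁸ × 4.663×10¹² / 3.554.

q ≈ 74400 W/m²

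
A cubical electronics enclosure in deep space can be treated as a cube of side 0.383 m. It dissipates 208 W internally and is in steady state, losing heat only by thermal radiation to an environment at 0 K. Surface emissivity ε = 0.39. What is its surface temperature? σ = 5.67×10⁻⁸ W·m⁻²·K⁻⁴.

Steady state: internal power = radiated power, P = εσA T⁴.
Radiating area A = 6L² = 0.8801 m².
T⁴ = P/(εσA) = 208/(0.39·5.67×10⁻⁸·0.8801) = 1.069×10¹⁰ K⁴.
T = (1.069×10¹⁰)^(1/4).

T ≈ 322 K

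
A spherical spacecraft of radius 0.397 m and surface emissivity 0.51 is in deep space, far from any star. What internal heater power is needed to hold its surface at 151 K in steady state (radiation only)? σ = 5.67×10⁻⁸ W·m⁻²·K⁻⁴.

P ≈ 29.8 W

P = εσ·4πr²·T⁴.
4πr² = 1.981 m²; T⁴ = 5.199×10⁸ K⁴.
P = 0.51·5.67×10⁻⁸·1.981·5.199×10⁸.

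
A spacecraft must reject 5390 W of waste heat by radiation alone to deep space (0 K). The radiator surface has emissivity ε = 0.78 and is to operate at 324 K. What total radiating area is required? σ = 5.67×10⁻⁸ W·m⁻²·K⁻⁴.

A ≈ 11.1 m²

P = εσA T⁴ ⇒ A = P/(εσT⁴).
T⁴ = 1.102×10¹⁰ K⁴.
A = 5390/(0.78 × 5.67×10⁻⁸ × 1.102×10¹⁰).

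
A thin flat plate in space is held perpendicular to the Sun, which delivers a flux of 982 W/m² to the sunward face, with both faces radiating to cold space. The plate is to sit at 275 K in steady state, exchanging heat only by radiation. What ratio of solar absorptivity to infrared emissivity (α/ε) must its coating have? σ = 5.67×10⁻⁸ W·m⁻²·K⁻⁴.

Balance: αS·A = εσ·2A·T⁴ ⇒ α/ε = 2σT⁴/S.
α/ε = 2·5.67×10⁻⁸·(275)⁴/982 = 2·5.67×10⁻⁸·5.719×10⁹/982.

α/ε ≈ 0.660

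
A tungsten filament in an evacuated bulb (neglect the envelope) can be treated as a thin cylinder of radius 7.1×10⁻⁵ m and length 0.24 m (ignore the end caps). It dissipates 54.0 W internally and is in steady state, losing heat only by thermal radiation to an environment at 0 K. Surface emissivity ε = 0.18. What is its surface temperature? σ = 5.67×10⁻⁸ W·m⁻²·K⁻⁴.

Steady state: internal power = radiated power, P = εσA T⁴.
Radiating area A = 2πrL = 1.071×10⁻⁴ m².
T⁴ = P/(εσA) = 54.0/(0.18·5.67×10⁻⁸·1.071×10⁻⁴) = 4.942×10¹³ K⁴.
T = (4.942×10¹³)^(1/4).

T ≈ 2650 K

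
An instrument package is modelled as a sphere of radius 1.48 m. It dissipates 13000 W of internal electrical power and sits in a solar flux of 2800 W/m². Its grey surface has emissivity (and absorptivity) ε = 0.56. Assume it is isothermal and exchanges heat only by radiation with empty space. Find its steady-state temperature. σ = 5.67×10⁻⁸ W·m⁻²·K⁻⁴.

At steady state, absorbed solar power + internal power = radiated power.
Absorbed: α·S·A_cross = 0.56·2800·6.881 = 10790 W (cross-section πr²).
Total input = 10790 + 13000 = 23790 W.
Radiated: εσ·A_surf·T⁴ with A_surf = 4πr² = 27.53 m².
T⁴ = 23790/(0.56·5.67×10⁻⁸·27.53) = 2.722×10¹⁰ K⁴.

T ≈ 406 K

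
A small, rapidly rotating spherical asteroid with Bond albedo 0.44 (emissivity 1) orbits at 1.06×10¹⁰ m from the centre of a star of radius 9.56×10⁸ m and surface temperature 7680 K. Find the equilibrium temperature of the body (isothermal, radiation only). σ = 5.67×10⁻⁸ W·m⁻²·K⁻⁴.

The star's surface emits σT_*⁴; at distance d the flux is S = σT_*⁴(R_*/d)².
S = 5.67×10⁻⁸·(7680)⁴·(9.56×10⁸/1.06×10¹⁰)² = 1.604×10⁶ W/m².
For an isothermal sphere T⁴ = (1−a)S/(4σ) = 3.962×10¹² K⁴.

T ≈ 1410 K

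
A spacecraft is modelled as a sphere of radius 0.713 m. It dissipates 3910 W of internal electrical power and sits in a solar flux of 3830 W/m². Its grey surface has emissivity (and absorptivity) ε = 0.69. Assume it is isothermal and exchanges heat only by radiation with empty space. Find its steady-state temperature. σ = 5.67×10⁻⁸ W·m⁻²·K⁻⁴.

At steady state, absorbed solar power + internal power = radiated power.
Absorbed: α·S·A_cross = 0.69·3830·1.597 = 4221 W (cross-section πr²).
Total input = 4221 + 3910 = 8131 W.
Radiated: εσ·A_surf·T⁴ with A_surf = 4πr² = 6.388 m².
T⁴ = 8131/(0.69·5.67×10⁻⁸·6.388) = 3.253×10¹⁰ K⁴.

T ≈ 425 K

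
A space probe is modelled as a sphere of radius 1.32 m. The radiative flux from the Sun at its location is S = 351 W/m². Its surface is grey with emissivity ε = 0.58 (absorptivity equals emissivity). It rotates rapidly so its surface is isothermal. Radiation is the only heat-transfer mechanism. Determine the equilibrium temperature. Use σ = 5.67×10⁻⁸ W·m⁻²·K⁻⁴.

T ≈ 198 K

At equilibrium, absorbed power = emitted power.
Absorbing cross-section = πr² = 5.474 m²; emitting surface = 4πr² = 21.90 m² (ratio 4).
εS·A_cross = εσ·A_surf·T⁴  ⇒  T⁴ = S/(4σ)   (ε cancels).
T⁴ = 351/(4·5.67×10⁻⁸) = 1.548×10⁹ K⁴.
T = (1.548×10⁹)^(1/4).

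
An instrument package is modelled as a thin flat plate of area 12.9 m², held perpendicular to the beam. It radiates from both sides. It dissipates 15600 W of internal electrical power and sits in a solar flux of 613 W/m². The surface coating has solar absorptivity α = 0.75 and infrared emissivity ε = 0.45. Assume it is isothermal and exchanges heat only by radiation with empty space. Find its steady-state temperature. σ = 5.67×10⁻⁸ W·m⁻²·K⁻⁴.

T ≈ 425 K

At steady state, absorbed solar power + internal power = radiated power.
Absorbed: α·S·A_cross = 0.75·613·12.90 = 5931 W (cross-section A).
Total input = 5931 + 15600 = 21530 W.
Radiated: εσ·A_surf·T⁴ with A_surf = 2A = 25.80 m².
T⁴ = 21530/(0.45·5.67×10⁻⁸·25.80) = 3.271×10¹⁰ K⁴.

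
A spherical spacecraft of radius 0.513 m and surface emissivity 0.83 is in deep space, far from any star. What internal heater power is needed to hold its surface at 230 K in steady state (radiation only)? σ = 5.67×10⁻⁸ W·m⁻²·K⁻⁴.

P = εσ·4πr²·T⁴.
4πr² = 3.307 m²; T⁴ = 2.798×10⁹ K⁴.
P = 0.83·5.67×10⁻⁸·3.307·2.798×10⁹.

P ≈ 436 W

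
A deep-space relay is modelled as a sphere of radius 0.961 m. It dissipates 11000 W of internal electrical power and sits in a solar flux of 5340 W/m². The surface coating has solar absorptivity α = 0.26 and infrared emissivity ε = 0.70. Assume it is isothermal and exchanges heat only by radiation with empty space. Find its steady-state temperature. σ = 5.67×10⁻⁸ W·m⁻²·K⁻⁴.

T ≈ 425 K

At steady state, absorbed solar power + internal power = radiated power.
Absorbed: α·S·A_cross = 0.26·5340·2.901 = 4028 W (cross-section πr²).
Total input = 4028 + 11000 = 15030 W.
Radiated: εσ·A_surf·T⁴ with A_surf = 4πr² = 11.61 m².
T⁴ = 15030/(0.70·5.67×10⁻⁸·11.61) = 3.263×10¹⁰ K⁴.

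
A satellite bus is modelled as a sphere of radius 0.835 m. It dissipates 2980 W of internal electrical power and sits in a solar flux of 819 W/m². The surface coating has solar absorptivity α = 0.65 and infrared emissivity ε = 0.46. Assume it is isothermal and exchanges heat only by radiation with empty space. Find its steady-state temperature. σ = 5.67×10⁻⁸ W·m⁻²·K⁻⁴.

At steady state, absorbed solar power + internal power = radiated power.
Absorbed: α·S·A_cross = 0.65·819·2.190 = 1166 W (cross-section πr²).
Total input = 1166 + 2980 = 4146 W.
Radiated: εσ·A_surf·T⁴ with A_surf = 4πr² = 8.762 m².
T⁴ = 4146/(0.46·5.67×10⁻⁸·8.762) = 1.814×10¹⁰ K⁴.

T ≈ 367 K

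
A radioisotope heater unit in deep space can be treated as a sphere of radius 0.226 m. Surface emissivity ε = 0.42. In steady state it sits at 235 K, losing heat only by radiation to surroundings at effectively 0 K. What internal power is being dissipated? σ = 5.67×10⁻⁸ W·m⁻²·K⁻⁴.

Steady state: P = εσA T⁴.
A = 4πr² = 0.6418 m²; T⁴ = (235)⁴ = 3.050×10⁹ K⁴.
P = 0.42 × 5.67×10⁻⁸ × 0.6418 × 3.050×10⁹.

P ≈ 46.6 W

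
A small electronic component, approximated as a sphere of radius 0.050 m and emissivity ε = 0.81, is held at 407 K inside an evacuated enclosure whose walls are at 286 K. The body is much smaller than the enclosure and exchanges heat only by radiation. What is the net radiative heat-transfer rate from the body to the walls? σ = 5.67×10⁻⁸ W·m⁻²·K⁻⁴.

For a small grey body in a large enclosure: P_net = εσA(T_body⁴ − T_wall⁴).
A = 4πr² = 0.03142 m²; T_body⁴ − T_wall⁴ = 2.744×10¹⁰ − 6.691×10⁹ = 2.075×10¹⁰ K⁴.
|P_net| = 0.81·5.67×10⁻⁸·0.03142·2.075×10¹⁰.

P_net ≈ 29.9 W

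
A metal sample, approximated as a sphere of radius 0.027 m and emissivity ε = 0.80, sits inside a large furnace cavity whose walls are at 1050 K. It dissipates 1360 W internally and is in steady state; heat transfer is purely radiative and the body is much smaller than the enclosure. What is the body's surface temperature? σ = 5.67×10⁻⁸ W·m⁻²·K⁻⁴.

For a small grey body in a large enclosure, net radiated power = εσA(T⁴ − T_w⁴).
Steady state: P = εσA(T⁴ − T_w⁴) with A = 4πr² = 0.009161 m².
T⁴ = P/(εσA) + T_w⁴ = 1360/(0.80·5.67×10⁻⁸·0.009161) + (1050)⁴
    = 3.273×10¹² + 1.216×10¹² = 4.488×10¹² K⁴.

T ≈ 1460 K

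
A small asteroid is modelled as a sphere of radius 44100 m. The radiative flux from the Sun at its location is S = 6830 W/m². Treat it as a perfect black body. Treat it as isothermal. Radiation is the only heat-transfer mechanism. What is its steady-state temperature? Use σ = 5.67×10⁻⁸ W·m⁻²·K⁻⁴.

At equilibrium, absorbed power = emitted power.
Absorbing cross-section = πr² = 6.110×10⁹ m²; emitting surface = 4πr² = 2.444×10¹⁰ m² (ratio 4).
S·A_cross = εσ·A_surf·T⁴  ⇒  T⁴ = S/(4σ).
T⁴ = 1.00·6830/(4·5.67×10⁻⁸) = 3.011×10¹⁰ K⁴.
T = (3.011×10¹⁰)^(1/4).

T ≈ 417 K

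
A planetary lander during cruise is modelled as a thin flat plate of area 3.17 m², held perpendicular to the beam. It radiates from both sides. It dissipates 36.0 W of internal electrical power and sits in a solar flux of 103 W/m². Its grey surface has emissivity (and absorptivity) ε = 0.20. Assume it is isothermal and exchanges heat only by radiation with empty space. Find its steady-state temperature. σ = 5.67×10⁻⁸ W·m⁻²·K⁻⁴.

At steady state, absorbed solar power + internal power = radiated power.
Absorbed: α·S·A_cross = 0.20·103·3.170 = 65.30 W (cross-section A).
Total input = 65.30 + 36.0 = 101.3 W.
Radiated: εσ·A_surf·T⁴ with A_surf = 2A = 6.340 m².
T⁴ = 101.3/(0.20·5.67×10⁻⁸·6.340) = 1.409×10⁹ K⁴.

T ≈ 194 K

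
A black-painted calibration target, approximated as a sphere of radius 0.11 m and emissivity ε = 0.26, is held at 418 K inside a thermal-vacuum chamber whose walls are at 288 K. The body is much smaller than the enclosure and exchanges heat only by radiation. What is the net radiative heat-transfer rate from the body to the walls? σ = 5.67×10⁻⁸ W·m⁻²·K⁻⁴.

For a small grey body in a large enclosure: P_net = εσA(T_body⁴ − T_wall⁴).
A = 4πr² = 0.1521 m²; T_body⁴ − T_wall⁴ = 3.053×10¹⁰ − 6.880×10⁹ = 2.365×10¹⁰ K⁴.
|P_net| = 0.26·5.67×10⁻⁸·0.1521·2.365×10¹⁰.

P_net ≈ 53.0 W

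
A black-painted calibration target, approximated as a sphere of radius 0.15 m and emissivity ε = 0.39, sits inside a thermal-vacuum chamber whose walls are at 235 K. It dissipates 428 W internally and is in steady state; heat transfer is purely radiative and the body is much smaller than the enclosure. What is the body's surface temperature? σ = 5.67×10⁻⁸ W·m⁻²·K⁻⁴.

T ≈ 517 K

For a small grey body in a large enclosure, net radiated power = εσA(T⁴ − T_w⁴).
Steady state: P = εσA(T⁴ − T_w⁴) with A = 4πr² = 0.2827 m².
T⁴ = P/(εσA) + T_w⁴ = 428/(0.39·5.67×10⁻⁸·0.2827) + (235)⁴
    = 6.845×10¹⁰ + 3.050×10⁹ = 7.150×10¹⁰ K⁴.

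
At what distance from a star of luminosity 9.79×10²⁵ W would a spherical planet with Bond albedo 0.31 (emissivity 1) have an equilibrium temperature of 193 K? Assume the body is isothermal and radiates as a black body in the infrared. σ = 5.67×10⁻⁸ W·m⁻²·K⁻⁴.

d ≈ 1.31×10¹¹ m

For an isothermal black-emitting sphere, (1−a)S·πr² = σ·4πr²·T⁴ ⇒ S = 4σT⁴/(1−a).
S = 4·5.67×10⁻⁸·(193)⁴/0.690 = 456.1 W/m².
Flux falls as S = L/(4πd²), so d = √(L/(4πS)) = √(9.79×10²⁵/(4π·456.1)).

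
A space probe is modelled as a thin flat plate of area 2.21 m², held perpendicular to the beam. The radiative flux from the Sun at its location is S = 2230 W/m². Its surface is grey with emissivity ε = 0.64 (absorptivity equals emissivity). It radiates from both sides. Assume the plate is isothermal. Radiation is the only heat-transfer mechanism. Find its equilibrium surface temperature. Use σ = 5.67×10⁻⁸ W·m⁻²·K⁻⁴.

T ≈ 374 K

At equilibrium, absorbed power = emitted power.
Absorbing cross-section = A = 2.210 m²; emitting surface = 2A = 4.420 m² (ratio 2).
εS·A_cross = εσ·A_surf·T⁴  ⇒  T⁴ = S/(2σ)   (ε cancels).
T⁴ = 2230/(2·5.67×10⁻⁸) = 1.966×10¹⁰ K⁴.
T = (1.966×10¹⁰)^(1/4).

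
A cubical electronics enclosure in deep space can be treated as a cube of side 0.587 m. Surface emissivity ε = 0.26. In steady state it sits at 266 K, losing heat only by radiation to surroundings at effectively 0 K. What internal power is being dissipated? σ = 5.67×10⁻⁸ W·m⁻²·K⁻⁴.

P ≈ 153 W

Steady state: P = εσA T⁴.
A = 6L² = 2.067 m²; T⁴ = (266)⁴ = 5.006×10⁹ K⁴.
P = 0.26 × 5.67×10⁻⁸ × 2.067 × 5.006×10⁹.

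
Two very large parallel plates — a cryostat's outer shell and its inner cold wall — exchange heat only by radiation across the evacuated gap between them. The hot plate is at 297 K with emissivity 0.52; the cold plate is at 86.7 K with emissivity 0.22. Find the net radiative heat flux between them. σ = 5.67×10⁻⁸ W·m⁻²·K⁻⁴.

q ≈ 80.1 W/m²

For two infinite grey parallel plates, q = σ(T₁⁴ − T₂⁴)/(1/ε₁ + 1/ε₂ − 1).
T₁⁴ − T₂⁴ = 7.781×10⁹ − 5.650×10⁷ = 7.724×10⁹ K⁴.
1/ε₁ + 1/ε₂ − 1 = 1.923 + 4.545 − 1 = 5.469.
q = 5.67×10⁻⁸ × 7.724×10⁹ / 5.469.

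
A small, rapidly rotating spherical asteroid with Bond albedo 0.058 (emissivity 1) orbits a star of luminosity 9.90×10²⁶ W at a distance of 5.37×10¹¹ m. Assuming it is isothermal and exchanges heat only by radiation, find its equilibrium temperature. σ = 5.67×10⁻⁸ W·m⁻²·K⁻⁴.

T ≈ 184 K

First find the stellar flux at distance d: S = L/(4πd²) = 9.90×10²⁶/(4π·(5.37×10¹¹)²) = 273.2 W/m².
For an isothermal sphere, absorbed (1−a)S·πr² = emitted σ·4πr²·T⁴, so T⁴ = (1−a)S/(4σ).
T⁴ = 0.942·273.2/(4·5.67×10⁻⁸) = 1.135×10⁹ K⁴.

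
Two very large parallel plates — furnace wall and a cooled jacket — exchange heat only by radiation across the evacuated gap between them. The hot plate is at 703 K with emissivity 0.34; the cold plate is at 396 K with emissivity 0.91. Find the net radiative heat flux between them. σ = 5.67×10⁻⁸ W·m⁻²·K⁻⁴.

For two infinite grey parallel plates, q = σ(T₁⁴ − T₂⁴)/(1/ε₁ + 1/ε₂ − 1).
T₁⁴ − T₂⁴ = 2.442×10¹¹ − 2.459×10¹⁰ = 2.197×10¹¹ K⁴.
1/ε₁ + 1/ε₂ − 1 = 2.941 + 1.099 − 1 = 3.040.
q = 5.67×10⁻⁸ × 2.197×10¹¹ / 3.040.

q ≈ 4100 W/m²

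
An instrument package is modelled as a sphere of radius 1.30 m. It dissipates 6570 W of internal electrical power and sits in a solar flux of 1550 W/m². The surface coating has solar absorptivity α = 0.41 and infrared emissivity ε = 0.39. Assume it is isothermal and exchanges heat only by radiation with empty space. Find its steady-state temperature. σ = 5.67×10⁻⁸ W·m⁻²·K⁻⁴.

At steady state, absorbed solar power + internal power = radiated power.
Absorbed: α·S·A_cross = 0.41·1550·5.309 = 3374 W (cross-section πr²).
Total input = 3374 + 6570 = 9944 W.
Radiated: εσ·A_surf·T⁴ with A_surf = 4πr² = 21.24 m².
T⁴ = 9944/(0.39·5.67×10⁻⁸·21.24) = 2.117×10¹⁰ K⁴.

T ≈ 381 K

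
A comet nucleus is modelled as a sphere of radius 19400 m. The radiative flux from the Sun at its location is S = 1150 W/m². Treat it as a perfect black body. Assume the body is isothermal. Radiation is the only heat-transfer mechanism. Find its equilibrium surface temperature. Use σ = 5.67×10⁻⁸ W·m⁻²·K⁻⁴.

At equilibrium, absorbed power = emitted power.
Absorbing cross-section = πr² = 1.182×10⁹ m²; emitting surface = 4πr² = 4.729×10⁹ m² (ratio 4).
S·A_cross = εσ·A_surf·T⁴  ⇒  T⁴ = S/(4σ).
T⁴ = 1.00·1150/(4·5.67×10⁻⁸) = 5.071×10⁹ K⁴.
T = (5.071×10⁹)^(1/4).

T ≈ 267 K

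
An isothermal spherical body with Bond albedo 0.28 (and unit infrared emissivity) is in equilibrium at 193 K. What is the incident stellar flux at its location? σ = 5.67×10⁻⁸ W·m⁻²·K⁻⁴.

S ≈ 437 W/m²

(1−a)S·πr² = σ·4πr²·T⁴ ⇒ S = 4σT⁴/(1−a).
S = 4·5.67×10⁻⁸·1.387×10⁹/0.720.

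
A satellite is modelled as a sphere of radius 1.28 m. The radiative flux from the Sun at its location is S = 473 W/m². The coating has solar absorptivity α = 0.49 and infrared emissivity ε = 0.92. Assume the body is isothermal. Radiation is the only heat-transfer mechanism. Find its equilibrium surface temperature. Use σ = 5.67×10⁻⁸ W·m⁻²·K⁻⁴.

T ≈ 183 K

At equilibrium, absorbed power = emitted power.
Absorbing cross-section = πr² = 5.147 m²; emitting surface = 4πr² = 20.59 m² (ratio 4).
αS·A_cross = εσ·A_surf·T⁴  ⇒  T⁴ = αS/(ε·4σ).
T⁴ = 0.490·473/(0.92·4·5.67×10⁻⁸) = 1.111×10⁹ K⁴.
T = (1.111×10⁹)^(1/4).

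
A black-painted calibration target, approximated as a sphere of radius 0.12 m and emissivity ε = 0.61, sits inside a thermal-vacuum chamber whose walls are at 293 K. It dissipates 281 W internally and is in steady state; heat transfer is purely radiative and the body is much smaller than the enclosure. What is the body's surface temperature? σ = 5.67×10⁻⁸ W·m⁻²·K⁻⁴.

For a small grey body in a large enclosure, net radiated power = εσA(T⁴ − T_w⁴).
Steady state: P = εσA(T⁴ − T_w⁴) with A = 4πr² = 0.1810 m².
T⁴ = P/(εσA) + T_w⁴ = 281/(0.61·5.67×10⁻⁸·0.1810) + (293)⁴
    = 4.490×10¹⁰ + 7.370×10⁹ = 5.227×10¹⁰ K⁴.

T ≈ 478 K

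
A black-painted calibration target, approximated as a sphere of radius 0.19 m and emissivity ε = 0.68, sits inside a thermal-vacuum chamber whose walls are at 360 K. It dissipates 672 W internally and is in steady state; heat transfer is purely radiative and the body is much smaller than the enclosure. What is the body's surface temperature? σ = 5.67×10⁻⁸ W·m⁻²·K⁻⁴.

For a small grey body in a large enclosure, net radiated power = εσA(T⁴ − T_w⁴).
Steady state: P = εσA(T⁴ − T_w⁴) with A = 4πr² = 0.4536 m².
T⁴ = P/(εσA) + T_w⁴ = 672/(0.68·5.67×10⁻⁸·0.4536) + (360)⁴
    = 3.842×10¹⁰ + 1.680×10¹⁰ = 5.522×10¹⁰ K⁴.

T ≈ 485 K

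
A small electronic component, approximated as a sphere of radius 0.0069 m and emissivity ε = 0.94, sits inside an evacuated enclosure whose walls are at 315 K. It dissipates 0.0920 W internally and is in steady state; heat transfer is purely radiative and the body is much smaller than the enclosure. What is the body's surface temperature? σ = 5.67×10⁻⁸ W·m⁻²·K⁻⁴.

T ≈ 336 K

For a small grey body in a large enclosure, net radiated power = εσA(T⁴ − T_w⁴).
Steady state: P = εσA(T⁴ − T_w⁴) with A = 4πr² = 5.983×10⁻⁴ m².
T⁴ = P/(εσA) + T_w⁴ = 0.0920/(0.94·5.67×10⁻⁸·5.983×10⁻⁴) + (315)⁴
    = 2.885×10⁹ + 9.846×10⁹ = 1.273×10¹⁰ K⁴.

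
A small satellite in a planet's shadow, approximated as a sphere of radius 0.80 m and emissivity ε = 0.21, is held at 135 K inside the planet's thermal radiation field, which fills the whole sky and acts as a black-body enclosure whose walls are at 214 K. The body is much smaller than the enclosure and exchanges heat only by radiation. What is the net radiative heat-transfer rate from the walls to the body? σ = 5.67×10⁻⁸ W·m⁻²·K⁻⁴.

For a small grey body in a large enclosure: P_net = εσA(T_body⁴ − T_wall⁴).
A = 4πr² = 8.042 m²; T_body⁴ − T_wall⁴ = 3.322×10⁸ − 2.097×10⁹ = -1.765×10⁹ K⁴.
|P_net| = 0.21·5.67×10⁻⁸·8.042·1.765×10⁹.

P_net ≈ 169 W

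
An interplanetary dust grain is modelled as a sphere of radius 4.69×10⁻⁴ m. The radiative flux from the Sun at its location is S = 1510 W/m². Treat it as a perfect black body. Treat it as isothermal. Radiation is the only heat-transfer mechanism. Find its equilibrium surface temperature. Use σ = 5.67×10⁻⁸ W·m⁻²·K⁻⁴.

T ≈ 286 K

At equilibrium, absorbed power = emitted power.
Absorbing cross-section = πr² = 6.910×10⁻⁷ m²; emitting surface = 4πr² = 2.764×10⁻⁶ m² (ratio 4).
S·A_cross = εσ·A_surf·T⁴  ⇒  T⁴ = S/(4σ).
T⁴ = 1.00·1510/(4·5.67×10⁻⁸) = 6.658×10⁹ K⁴.
T = (6.658×10⁹)^(1/4).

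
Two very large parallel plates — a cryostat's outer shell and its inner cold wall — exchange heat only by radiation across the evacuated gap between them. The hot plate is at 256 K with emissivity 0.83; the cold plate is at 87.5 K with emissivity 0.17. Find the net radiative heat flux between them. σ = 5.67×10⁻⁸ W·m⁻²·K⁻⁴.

For two infinite grey parallel plates, q = σ(T₁⁴ − T₂⁴)/(1/ε₁ + 1/ε₂ − 1).
T₁⁴ − T₂⁴ = 4.295×10⁹ − 5.862×10⁷ = 4.236×10⁹ K⁴.
1/ε₁ + 1/ε₂ − 1 = 1.205 + 5.882 − 1 = 6.087.
q = 5.67×10⁻⁸ × 4.236×10⁹ / 6.087.

q ≈ 39.5 W/m²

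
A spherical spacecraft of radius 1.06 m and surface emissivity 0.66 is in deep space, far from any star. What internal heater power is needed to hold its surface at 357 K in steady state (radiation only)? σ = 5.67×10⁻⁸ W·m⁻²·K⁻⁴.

P = εσ·4πr²·T⁴.
4πr² = 14.12 m²; T⁴ = 1.624×10¹⁰ K⁴.
P = 0.66·5.67×10⁻⁸·14.12·1.624×10¹⁰.

P ≈ 8580 W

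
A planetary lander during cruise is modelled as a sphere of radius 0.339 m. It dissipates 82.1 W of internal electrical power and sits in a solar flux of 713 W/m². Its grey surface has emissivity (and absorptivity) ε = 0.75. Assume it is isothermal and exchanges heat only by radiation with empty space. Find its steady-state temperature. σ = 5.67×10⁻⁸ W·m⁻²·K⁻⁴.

At steady state, absorbed solar power + internal power = radiated power.
Absorbed: α·S·A_cross = 0.75·713·0.3610 = 193.1 W (cross-section πr²).
Total input = 193.1 + 82.1 = 275.2 W.
Radiated: εσ·A_surf·T⁴ with A_surf = 4πr² = 1.444 m².
T⁴ = 275.2/(0.75·5.67×10⁻⁸·1.444) = 4.481×10⁹ K⁴.

T ≈ 259 K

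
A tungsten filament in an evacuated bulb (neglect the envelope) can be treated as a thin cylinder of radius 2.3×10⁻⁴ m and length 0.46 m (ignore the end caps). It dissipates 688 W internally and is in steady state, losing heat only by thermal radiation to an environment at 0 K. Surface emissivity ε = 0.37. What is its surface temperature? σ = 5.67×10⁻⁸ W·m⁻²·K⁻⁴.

T ≈ 2650 K

Steady state: internal power = radiated power, P = εσA T⁴.
Radiating area A = 2πrL = 6.648×10⁻⁴ m².
T⁴ = P/(εσA) = 688/(0.37·5.67×10⁻⁸·6.648×10⁻⁴) = 4.933×10¹³ K⁴.
T = (4.933×10¹³)^(1/4).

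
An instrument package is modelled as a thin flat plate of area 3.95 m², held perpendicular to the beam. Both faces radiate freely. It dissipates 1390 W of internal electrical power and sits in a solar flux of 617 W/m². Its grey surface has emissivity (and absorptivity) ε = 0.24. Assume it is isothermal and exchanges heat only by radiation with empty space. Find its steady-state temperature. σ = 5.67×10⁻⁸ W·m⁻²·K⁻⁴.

T ≈ 368 K

At steady state, absorbed solar power + internal power = radiated power.
Absorbed: α·S·A_cross = 0.24·617·3.950 = 584.9 W (cross-section A).
Total input = 584.9 + 1390 = 1975 W.
Radiated: εσ·A_surf·T⁴ with A_surf = 2A = 7.900 m².
T⁴ = 1975/(0.24·5.67×10⁻⁸·7.900) = 1.837×10¹⁰ K⁴.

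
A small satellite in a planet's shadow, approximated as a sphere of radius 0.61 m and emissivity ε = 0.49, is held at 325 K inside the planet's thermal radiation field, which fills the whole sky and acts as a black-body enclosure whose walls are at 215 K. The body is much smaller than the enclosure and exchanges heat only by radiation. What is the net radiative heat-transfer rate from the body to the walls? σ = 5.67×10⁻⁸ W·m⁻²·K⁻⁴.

P_net ≈ 1170 W

For a small grey body in a large enclosure: P_net = εσA(T_body⁴ − T_wall⁴).
A = 4πr² = 4.676 m²; T_body⁴ − T_wall⁴ = 1.116×10¹⁰ − 2.137×10⁹ = 9.020×10⁹ K⁴.
|P_net| = 0.49·5.67×10⁻⁸·4.676·9.020×10⁹.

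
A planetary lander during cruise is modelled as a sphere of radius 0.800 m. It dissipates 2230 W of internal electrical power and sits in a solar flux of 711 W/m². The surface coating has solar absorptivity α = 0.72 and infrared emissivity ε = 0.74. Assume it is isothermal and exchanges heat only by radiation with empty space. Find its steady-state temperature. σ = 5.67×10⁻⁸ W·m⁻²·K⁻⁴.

T ≈ 313 K

At steady state, absorbed solar power + internal power = radiated power.
Absorbed: α·S·A_cross = 0.72·711·2.011 = 1029 W (cross-section πr²).
Total input = 1029 + 2230 = 3259 W.
Radiated: εσ·A_surf·T⁴ with A_surf = 4πr² = 8.042 m².
T⁴ = 3259/(0.74·5.67×10⁻⁸·8.042) = 9.659×10⁹ K⁴.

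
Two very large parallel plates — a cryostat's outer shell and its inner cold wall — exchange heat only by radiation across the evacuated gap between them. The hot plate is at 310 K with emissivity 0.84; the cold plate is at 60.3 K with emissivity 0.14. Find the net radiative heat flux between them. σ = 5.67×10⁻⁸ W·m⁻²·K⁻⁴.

q ≈ 71.3 W/m²

For two infinite grey parallel plates, q = σ(T₁⁴ − T₂⁴)/(1/ε₁ + 1/ε₂ − 1).
T₁⁴ − T₂⁴ = 9.235×10⁹ − 1.322×10⁷ = 9.222×10⁹ K⁴.
1/ε₁ + 1/ε₂ − 1 = 1.190 + 7.143 − 1 = 7.333.
q = 5.67×10⁻⁸ × 9.222×10⁹ / 7.333.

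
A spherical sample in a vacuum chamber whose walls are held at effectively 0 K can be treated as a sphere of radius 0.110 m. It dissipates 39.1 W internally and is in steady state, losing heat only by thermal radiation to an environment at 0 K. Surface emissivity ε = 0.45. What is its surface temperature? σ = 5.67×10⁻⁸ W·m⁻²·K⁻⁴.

Steady state: internal power = radiated power, P = εσA T⁴.
Radiating area A = 4πr² = 0.1521 m².
T⁴ = P/(εσA) = 39.1/(0.45·5.67×10⁻⁸·0.1521) = 1.008×10¹⁰ K⁴.
T = (1.008×10¹⁰)^(1/4).

T ≈ 317 K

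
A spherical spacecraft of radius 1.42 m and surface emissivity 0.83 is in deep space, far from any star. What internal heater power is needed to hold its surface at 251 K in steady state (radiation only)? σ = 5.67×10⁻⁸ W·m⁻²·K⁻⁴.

P ≈ 4730 W

P = εσ·4πr²·T⁴.
4πr² = 25.34 m²; T⁴ = 3.969×10⁹ K⁴.
P = 0.83·5.67×10⁻⁸·25.34·3.969×10⁹.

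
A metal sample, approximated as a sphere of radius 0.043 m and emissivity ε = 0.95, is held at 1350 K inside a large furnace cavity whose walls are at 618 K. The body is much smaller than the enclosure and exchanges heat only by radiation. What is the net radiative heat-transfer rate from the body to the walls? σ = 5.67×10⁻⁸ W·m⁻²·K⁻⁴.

P_net ≈ 3970 W

For a small grey body in a large enclosure: P_net = εσA(T_body⁴ − T_wall⁴).
A = 4πr² = 0.02324 m²; T_body⁴ − T_wall⁴ = 3.322×10¹² − 1.459×10¹¹ = 3.176×10¹² K⁴.
|P_net| = 0.95·5.67×10⁻⁸·0.02324·3.176×10¹².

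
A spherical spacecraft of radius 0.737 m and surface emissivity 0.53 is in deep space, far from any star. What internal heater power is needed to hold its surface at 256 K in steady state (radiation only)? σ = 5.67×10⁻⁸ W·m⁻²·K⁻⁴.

P = εσ·4πr²·T⁴.
4πr² = 6.826 m²; T⁴ = 4.295×10⁹ K⁴.
P = 0.53·5.67×10⁻⁸·6.826·4.295×10⁹.

P ≈ 881 W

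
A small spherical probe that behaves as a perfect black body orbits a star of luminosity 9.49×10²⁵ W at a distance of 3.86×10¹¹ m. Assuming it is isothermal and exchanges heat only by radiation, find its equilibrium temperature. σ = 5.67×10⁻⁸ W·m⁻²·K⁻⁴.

T ≈ 122 K

First find the stellar flux at distance d: S = L/(4πd²) = 9.49×10²⁵/(4π·(3.86×10¹¹)²) = 50.69 W/m².
For an isothermal sphere, absorbed (1−a)S·πr² = emitted σ·4πr²·T⁴, so T⁴ = (1−a)S/(4σ).
T⁴ = 1.00·50.69/(4·5.67×10⁻⁸) = 2.235×10⁸ K⁴.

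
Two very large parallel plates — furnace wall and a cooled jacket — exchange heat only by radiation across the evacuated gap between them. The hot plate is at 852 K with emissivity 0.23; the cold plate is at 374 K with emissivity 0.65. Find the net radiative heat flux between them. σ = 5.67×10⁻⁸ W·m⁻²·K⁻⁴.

For two infinite grey parallel plates, q = σ(T₁⁴ − T₂⁴)/(1/ε₁ + 1/ε₂ − 1).
T₁⁴ − T₂⁴ = 5.269×10¹¹ − 1.957×10¹⁰ = 5.074×10¹¹ K⁴.
1/ε₁ + 1/ε₂ − 1 = 4.348 + 1.538 − 1 = 4.886.
q = 5.67×10⁻⁸ × 5.074×10¹¹ / 4.886.

q ≈ 5890 W/m²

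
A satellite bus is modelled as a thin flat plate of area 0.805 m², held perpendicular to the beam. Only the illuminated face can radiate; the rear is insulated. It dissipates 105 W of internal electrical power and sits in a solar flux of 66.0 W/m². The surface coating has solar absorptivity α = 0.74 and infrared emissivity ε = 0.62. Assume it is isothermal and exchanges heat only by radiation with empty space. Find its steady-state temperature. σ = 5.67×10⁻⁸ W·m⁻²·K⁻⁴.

T ≈ 267 K

At steady state, absorbed solar power + internal power = radiated power.
Absorbed: α·S·A_cross = 0.74·66.0·0.8050 = 39.32 W (cross-section A).
Total input = 39.32 + 105 = 144.3 W.
Radiated: εσ·A_surf·T⁴ with A_surf = A = 0.8050 m².
T⁴ = 144.3/(0.62·5.67×10⁻⁸·0.8050) = 5.100×10⁹ K⁴.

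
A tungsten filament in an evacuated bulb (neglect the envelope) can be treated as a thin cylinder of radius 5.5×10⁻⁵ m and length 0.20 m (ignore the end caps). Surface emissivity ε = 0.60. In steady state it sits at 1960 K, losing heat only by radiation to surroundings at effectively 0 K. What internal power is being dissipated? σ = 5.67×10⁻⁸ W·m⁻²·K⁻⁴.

Steady state: P = εσA T⁴.
A = 2πrL = 6.912×10⁻⁵ m²; T⁴ = (1960)⁴ = 1.476×10¹³ K⁴.
P = 0.60 × 5.67×10⁻⁸ × 6.912×10⁻⁵ × 1.476×10¹³.

P ≈ 34.7 W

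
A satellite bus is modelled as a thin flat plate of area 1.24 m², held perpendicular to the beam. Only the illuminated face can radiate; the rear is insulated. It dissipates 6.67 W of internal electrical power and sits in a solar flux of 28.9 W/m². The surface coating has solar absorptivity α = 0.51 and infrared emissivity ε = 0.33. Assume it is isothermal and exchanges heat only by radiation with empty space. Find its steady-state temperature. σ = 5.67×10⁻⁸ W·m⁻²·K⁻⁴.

At steady state, absorbed solar power + internal power = radiated power.
Absorbed: α·S·A_cross = 0.51·28.9·1.240 = 18.28 W (cross-section A).
Total input = 18.28 + 6.67 = 24.95 W.
Radiated: εσ·A_surf·T⁴ with A_surf = A = 1.240 m².
T⁴ = 24.95/(0.33·5.67×10⁻⁸·1.240) = 1.075×10⁹ K⁴.

T ≈ 181 K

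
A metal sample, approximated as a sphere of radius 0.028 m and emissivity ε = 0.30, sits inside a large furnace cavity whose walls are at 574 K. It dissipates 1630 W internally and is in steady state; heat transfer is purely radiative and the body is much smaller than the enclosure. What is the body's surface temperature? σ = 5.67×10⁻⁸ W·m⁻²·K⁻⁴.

For a small grey body in a large enclosure, net radiated power = εσA(T⁴ − T_w⁴).
Steady state: P = εσA(T⁴ − T_w⁴) with A = 4πr² = 0.009852 m².
T⁴ = P/(εσA) + T_w⁴ = 1630/(0.30·5.67×10⁻⁸·0.009852) + (574)⁴
    = 9.727×10¹² + 1.086×10¹¹ = 9.835×10¹² K⁴.

T ≈ 1770 K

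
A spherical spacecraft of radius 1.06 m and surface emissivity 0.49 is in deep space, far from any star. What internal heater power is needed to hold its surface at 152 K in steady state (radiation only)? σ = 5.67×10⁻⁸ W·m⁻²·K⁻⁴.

P ≈ 209 W

P = εσ·4πr²·T⁴.
4πr² = 14.12 m²; T⁴ = 5.338×10⁸ K⁴.
P = 0.49·5.67×10⁻⁸·14.12·5.338×10⁸.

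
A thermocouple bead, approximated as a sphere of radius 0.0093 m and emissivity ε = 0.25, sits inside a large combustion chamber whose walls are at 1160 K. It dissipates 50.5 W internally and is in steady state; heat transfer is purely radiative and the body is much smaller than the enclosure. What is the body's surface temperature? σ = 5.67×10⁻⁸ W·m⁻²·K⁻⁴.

For a small grey body in a large enclosure, net radiated power = εσA(T⁴ − T_w⁴).
Steady state: P = εσA(T⁴ − T_w⁴) with A = 4πr² = 0.001087 m².
T⁴ = P/(εσA) + T_w⁴ = 50.5/(0.25·5.67×10⁻⁸·0.001087) + (1160)⁴
    = 3.278×10¹² + 1.811×10¹² = 5.089×10¹² K⁴.

T ≈ 1500 K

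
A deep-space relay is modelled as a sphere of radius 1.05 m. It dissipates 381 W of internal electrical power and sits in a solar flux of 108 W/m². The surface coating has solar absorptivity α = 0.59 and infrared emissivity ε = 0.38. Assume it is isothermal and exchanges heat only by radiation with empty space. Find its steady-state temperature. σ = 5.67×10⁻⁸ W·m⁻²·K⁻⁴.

T ≈ 212 K

At steady state, absorbed solar power + internal power = radiated power.
Absorbed: α·S·A_cross = 0.59·108·3.464 = 220.7 W (cross-section πr²).
Total input = 220.7 + 381 = 601.7 W.
Radiated: εσ·A_surf·T⁴ with A_surf = 4πr² = 13.85 m².
T⁴ = 601.7/(0.38·5.67×10⁻⁸·13.85) = 2.016×10⁹ K⁴.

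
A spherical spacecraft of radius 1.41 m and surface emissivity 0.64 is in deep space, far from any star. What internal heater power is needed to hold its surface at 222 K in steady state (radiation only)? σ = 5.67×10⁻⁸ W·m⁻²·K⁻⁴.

P ≈ 2200 W

P = εσ·4πr²·T⁴.
4πr² = 24.98 m²; T⁴ = 2.429×10⁹ K⁴.
P = 0.64·5.67×10⁻⁸·24.98·2.429×10⁹.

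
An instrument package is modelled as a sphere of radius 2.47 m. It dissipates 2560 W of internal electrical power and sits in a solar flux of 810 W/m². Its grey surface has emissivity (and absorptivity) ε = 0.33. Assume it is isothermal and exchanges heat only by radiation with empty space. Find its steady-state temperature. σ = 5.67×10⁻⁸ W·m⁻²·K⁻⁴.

T ≈ 271 K

At steady state, absorbed solar power + internal power = radiated power.
Absorbed: α·S·A_cross = 0.33·810·19.17 = 5123 W (cross-section πr²).
Total input = 5123 + 2560 = 7683 W.
Radiated: εσ·A_surf·T⁴ with A_surf = 4πr² = 76.67 m².
T⁴ = 7683/(0.33·5.67×10⁻⁸·76.67) = 5.356×10⁹ K⁴.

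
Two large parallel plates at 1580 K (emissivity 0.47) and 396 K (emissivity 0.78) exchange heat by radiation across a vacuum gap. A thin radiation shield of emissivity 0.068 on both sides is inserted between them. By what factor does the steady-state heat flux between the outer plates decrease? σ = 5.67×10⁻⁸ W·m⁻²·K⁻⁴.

Without shield: q₀ = σΔ(T⁴)/(1/ε₁+1/ε₂−1) with denominator 2.410.
With shield the two gaps are in series; the resistances add: (1/ε₁+1/ε_s−1)+(1/ε_s+1/ε₂−1) = 15.83+14.99 = 30.82.
Heat-flux ratio q₀/q = 30.82/2.410.

factor ≈ 12.8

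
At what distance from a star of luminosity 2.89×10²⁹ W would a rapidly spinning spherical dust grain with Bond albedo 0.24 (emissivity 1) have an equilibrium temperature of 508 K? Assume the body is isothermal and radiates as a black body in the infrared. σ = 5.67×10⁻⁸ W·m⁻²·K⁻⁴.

d ≈ 1.08×10¹² m

For an isothermal black-emitting sphere, (1−a)S·πr² = σ·4πr²·T⁴ ⇒ S = 4σT⁴/(1−a).
S = 4·5.67×10⁻⁸·(508)⁴/0.760 = 19870 W/m².
Flux falls as S = L/(4πd²), so d = √(L/(4πS)) = √(2.89×10²⁹/(4π·19870)).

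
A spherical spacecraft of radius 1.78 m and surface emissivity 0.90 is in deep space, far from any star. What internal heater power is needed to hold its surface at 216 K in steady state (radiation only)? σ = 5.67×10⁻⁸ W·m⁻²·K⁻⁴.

P ≈ 4420 W

P = εσ·4πr²·T⁴.
4πr² = 39.82 m²; T⁴ = 2.177×10⁹ K⁴.
P = 0.90·5.67×10⁻⁸·39.82·2.177×10⁹.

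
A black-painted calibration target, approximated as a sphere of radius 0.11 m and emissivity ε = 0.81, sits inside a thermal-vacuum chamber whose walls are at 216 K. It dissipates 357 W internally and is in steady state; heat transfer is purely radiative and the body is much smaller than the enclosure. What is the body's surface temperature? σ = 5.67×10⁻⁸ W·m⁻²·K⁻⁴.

For a small grey body in a large enclosure, net radiated power = εσA(T⁴ − T_w⁴).
Steady state: P = εσA(T⁴ − T_w⁴) with A = 4πr² = 0.1521 m².
T⁴ = P/(εσA) + T_w⁴ = 357/(0.81·5.67×10⁻⁸·0.1521) + (216)⁴
    = 5.112×10¹⁰ + 2.177×10⁹ = 5.330×10¹⁰ K⁴.

T ≈ 480 K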